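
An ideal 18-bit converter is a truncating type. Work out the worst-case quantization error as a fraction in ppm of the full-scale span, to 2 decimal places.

Truncating → worst-case error = 1 LSB = V_FS/2^18, so 1e+06/262144 = 3.8147 ppm of full scale.

3.81 ppm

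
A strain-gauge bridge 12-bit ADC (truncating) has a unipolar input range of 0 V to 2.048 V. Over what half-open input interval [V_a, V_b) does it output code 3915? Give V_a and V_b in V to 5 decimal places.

LSB = 2.048/2^12 = 0.500 mV.
V_a = V_low + 3915·LSB = 1.9575 V; V_b = V_low + 3916·LSB = 1.958 V.

[1.95750 V, 1.95800 V)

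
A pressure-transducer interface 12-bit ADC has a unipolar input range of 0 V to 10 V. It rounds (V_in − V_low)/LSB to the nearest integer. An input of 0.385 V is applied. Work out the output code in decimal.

code 158

LSB = 10 V / 4096 = 2.441 mV.
(V_in − V_low)/LSB = (0.385 − 0) / 0.00244141 = 157.696.
So the output code is 158.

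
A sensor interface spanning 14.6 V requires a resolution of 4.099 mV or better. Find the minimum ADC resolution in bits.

Number of steps required ≥ 14.6 V / 4.099 mV = 3561.84.
Need 2^N ≥ 3561.84; 2^11 = 2048, 2^12 = 4096.
Minimum N = 12.

12 bits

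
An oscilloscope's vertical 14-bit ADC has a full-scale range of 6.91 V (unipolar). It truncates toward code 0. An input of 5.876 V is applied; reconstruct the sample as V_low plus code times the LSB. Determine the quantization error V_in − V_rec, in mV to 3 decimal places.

One LSB is 6.91 V / 16384 = 421.75 µV.
(5.876 − 0)/0.000421753 = 13932.3276; ⌊·⌋ gives code 13932.
Reconstructed: 5.8758618 V.
Error = 5.876 − 5.8758618 = 0.000138184 V = 0.138 mV.

0.138 mV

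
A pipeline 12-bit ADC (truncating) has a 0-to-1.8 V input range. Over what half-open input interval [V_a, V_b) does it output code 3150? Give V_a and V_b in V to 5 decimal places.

[1.38428 V, 1.38472 V)

LSB = 1.8/2^12 = 439.45 µV.
V_a = V_low + 3150·LSB = 1.38428 V; V_b = V_low + 3151·LSB = 1.38472 V.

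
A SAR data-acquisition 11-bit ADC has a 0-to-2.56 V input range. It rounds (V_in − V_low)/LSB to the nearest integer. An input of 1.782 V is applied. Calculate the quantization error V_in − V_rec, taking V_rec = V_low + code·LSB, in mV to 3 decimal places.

Step size: 2.56 V ÷ 2^11 = 1.250 mV.
(1.782 − 0)/0.00125 = 1425.6000; round gives code 1426.
V_rec = 0 + 1426·0.00125 = 1.7825 V.
Difference: -0.0005 V → -0.500 mV.

-0.500 mV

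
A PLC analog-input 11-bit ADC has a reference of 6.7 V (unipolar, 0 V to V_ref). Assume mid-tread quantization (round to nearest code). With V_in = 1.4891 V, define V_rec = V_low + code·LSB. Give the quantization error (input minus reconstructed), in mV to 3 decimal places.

Step size: 6.7 V ÷ 2^11 = 3.271 mV.
(V_in − V_low)/LSB = (1.4891 − 0)/0.00327148 = 455.1756 → code 455 (round).
Code 455 maps back to 0 + 455×0.00327148 V = 1.4885254 V.
V_in − V_rec = 0.000574609 V = 0.575 mV.

0.575 mV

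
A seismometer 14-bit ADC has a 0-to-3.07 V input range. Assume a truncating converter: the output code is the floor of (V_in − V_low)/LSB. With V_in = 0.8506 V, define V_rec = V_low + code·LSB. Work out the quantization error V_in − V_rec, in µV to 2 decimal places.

LSB = 3.07/2^14 = 187.38 µV.
(V_in − V_low)/LSB = (0.8506 − 0)/0.000187378 = 4539.4887 → code 4539 (floor).
Reconstructed: 0.85050842 V.
Error = 0.8506 − 0.85050842 = 9.15771e-05 V = 91.58 µV.

91.58 µV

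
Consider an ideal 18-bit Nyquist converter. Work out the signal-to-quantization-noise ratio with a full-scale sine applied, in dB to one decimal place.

110.1 dB

SNR ≈ 6.02·N + 1.76 dB = 6.02·18 + 1.76 = 110.12 dB.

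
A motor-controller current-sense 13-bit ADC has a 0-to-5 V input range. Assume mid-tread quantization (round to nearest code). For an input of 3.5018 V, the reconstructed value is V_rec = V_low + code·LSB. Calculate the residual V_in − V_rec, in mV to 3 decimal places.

0.213 mV

Step size: 5 V ÷ 2^13 = 0.610 mV.
Scaled input = 5737.3491 LSBs, so code = 5737.
V_rec = 0 + 5737·0.000610352 = 3.5015869 V.
V_in − V_rec = 0.000213086 V = 0.213 mV.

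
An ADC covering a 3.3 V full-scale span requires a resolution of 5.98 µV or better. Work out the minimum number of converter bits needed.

20 bits

Number of steps required ≥ 3.3 V / 5.98 µV = 551839.46.
Need 2^N ≥ 551839.46; 2^19 = 524288, 2^20 = 1048576.
Minimum N = 20.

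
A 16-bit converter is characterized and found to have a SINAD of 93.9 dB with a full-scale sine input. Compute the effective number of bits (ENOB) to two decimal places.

15.31 bits

ENOB = (SINAD − 1.76) / 6.02 = (93.9 − 1.76)/6.02 = 15.306.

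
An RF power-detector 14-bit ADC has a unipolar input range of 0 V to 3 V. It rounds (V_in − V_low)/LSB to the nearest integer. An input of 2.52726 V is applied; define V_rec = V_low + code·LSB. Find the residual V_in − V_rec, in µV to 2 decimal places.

One LSB is 3 V / 16384 = 183.11 µV.
Scaled input = 13802.2093 LSBs, so code = 13802.
Reconstructed: 2.5272217 V.
V_in − V_rec = 3.83203e-05 V = 38.32 µV.

38.32 µV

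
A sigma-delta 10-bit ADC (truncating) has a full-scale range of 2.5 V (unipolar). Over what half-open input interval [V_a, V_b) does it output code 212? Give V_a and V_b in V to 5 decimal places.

LSB = 2.5/2^10 = 2.441 mV.
V_a = V_low + 212·LSB = 0.517578 V; V_b = V_low + 213·LSB = 0.52002 V.

[0.51758 V, 0.52002 V)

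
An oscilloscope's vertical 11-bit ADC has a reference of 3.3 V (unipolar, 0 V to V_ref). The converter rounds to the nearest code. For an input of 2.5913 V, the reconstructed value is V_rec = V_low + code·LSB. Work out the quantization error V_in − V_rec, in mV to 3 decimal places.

LSB = 3.3/2^11 = 1.611 mV.
(V_in − V_low)/LSB = (2.5913 − 0)/0.00161133 = 1608.1765 → code 1608 (round).
Reconstructed: 2.5910156 V.
Difference: 0.000284375 V → 0.284 mV.

0.284 mV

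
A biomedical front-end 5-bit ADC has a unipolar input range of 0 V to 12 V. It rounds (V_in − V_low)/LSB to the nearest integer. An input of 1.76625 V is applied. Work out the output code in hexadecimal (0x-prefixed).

code 0x5 (decimal 5)

With 32 levels over 12 V, one step is 375.000 mV.
(1.76625 − 0) / 0.375 = 4.710 LSBs.
Round → code 5.
In hexadecimal (0x-prefixed): 0x5.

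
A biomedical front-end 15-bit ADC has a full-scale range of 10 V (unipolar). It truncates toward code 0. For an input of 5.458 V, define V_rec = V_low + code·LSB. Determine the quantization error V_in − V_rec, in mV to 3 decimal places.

0.236 mV

One LSB is 10 V / 32768 = 305.18 µV.
(5.458 − 0)/0.000305176 = 17884.7744; ⌊·⌋ gives code 17884.
V_rec = 0 + 17884·0.000305176 = 5.4577637 V.
Difference: 0.000236328 V → 0.236 mV.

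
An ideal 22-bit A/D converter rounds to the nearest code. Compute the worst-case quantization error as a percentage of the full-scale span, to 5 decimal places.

0.00001 %

Rounding → worst-case error = ½ LSB = V_FS/2^23, so 100/8388608 = 1.19209e-05 % of full scale.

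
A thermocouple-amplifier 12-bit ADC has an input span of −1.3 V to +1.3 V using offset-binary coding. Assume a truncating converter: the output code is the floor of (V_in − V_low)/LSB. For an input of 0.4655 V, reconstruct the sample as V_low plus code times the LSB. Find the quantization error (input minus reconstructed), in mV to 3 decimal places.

LSB = 2.6/2^12 = 0.635 mV.
Scaled input = 2781.3415 LSBs, so code = 2781.
Reconstructed: 0.4652832 V.
Error = 0.4655 − 0.4652832 = 0.000216797 V = 0.217 mV.

0.217 mV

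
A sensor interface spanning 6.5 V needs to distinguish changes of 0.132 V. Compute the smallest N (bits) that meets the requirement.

Number of steps required ≥ 6.5 V / 0.132 V = 49.24.
Need 2^N ≥ 49.24; 2^5 = 32, 2^6 = 64.
Minimum N = 6.

6 bits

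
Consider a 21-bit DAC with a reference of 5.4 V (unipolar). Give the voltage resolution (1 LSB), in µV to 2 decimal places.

2.57 µV

Full-scale span = 5.4 V.
LSB = 5.4 / 2^21 = 5.4 / 2097152 = 2.57492e-06 V = 2.57 µV.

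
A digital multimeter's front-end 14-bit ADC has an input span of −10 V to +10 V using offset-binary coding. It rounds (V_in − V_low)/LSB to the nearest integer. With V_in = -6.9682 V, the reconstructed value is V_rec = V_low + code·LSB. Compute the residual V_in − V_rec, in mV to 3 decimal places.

-0.427 mV

One LSB is 20 V / 16384 = 1.221 mV.
Scaled input = 2483.6506 LSBs, so code = 2484.
Code 2484 maps back to (−10) + 2484×0.0012207 V = -6.9677734 V.
Difference: -0.000426563 V → -0.427 mV.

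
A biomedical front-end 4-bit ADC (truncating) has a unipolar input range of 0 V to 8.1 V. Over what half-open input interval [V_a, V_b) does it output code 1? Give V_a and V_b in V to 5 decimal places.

[0.50625 V, 1.01250 V)

LSB = 8.1/2^4 = 0.5062 V.
V_a = V_low + 1·LSB = 0.50625 V; V_b = V_low + 2·LSB = 1.0125 V.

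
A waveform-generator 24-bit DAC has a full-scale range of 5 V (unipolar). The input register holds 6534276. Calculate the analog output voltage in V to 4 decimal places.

LSB = 5 V / 2^24 = 0.30 µV.
V_out = 0 + 6534276 × 2.98023e-07 V = 1.94737 V.

1.9474 V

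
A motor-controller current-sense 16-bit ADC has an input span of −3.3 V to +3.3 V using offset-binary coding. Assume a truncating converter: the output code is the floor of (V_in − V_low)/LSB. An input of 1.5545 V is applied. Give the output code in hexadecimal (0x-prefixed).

code 0xBC4B (decimal 48203)

LSB = 6.6 V / 65536 = 100.71 µV.
Input sits at 48203.714 steps above V_low.
⌊·⌋(48203.714) = 48203.
In hexadecimal (0x-prefixed): 0xBC4B.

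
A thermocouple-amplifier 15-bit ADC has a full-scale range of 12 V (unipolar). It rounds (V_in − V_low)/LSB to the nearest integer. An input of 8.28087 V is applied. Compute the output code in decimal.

code 22612

With 32768 levels over 12 V, one step is 366.21 µV.
(8.28087 − 0) / 0.000366211 = 22612.296 LSBs.
Round → code 22612.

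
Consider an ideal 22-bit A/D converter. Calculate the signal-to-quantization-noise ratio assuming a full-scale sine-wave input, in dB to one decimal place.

134.2 dB

SNR ≈ 6.02·N + 1.76 dB = 6.02·22 + 1.76 = 134.20 dB.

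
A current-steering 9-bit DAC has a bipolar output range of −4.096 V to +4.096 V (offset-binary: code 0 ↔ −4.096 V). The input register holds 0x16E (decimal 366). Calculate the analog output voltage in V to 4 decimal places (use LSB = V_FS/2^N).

LSB = 8.192 V / 2^9 = 16.000 mV.
Code 0x16E = 366 decimal.
V_out = (−4.096) + 366 × 0.016 V = 1.76 V.

1.7600 V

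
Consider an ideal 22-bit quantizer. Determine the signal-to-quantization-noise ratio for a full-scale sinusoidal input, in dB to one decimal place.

SNR ≈ 6.02·N + 1.76 dB = 6.02·22 + 1.76 = 134.20 dB.

134.2 dB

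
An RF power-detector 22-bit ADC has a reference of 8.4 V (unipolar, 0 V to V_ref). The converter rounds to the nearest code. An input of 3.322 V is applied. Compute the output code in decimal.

code 1658747

Full-scale span = 8.4 V; LSB = 8.4/2^22 = 2.00 µV.
(V_in − V_low)/LSB = (3.322 − 0) / 2.00272e-06 = 1658747.368.
So the output code is 1658747.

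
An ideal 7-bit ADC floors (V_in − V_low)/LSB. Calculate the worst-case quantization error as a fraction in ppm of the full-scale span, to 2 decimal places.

Truncating → worst-case error = 1 LSB = V_FS/2^7, so 1e+06/128 = 7812.5 ppm of full scale.

7812.50 ppm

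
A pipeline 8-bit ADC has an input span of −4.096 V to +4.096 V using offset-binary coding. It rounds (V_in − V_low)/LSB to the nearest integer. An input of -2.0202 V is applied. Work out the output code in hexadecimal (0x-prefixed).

Full-scale span = 8.192 V; LSB = 8.192/2^8 = 32.000 mV.
(V_in − V_low)/LSB = (-2.0202 − (−4.096)) / 0.032 = 64.869.
Round → code 65.
In hexadecimal (0x-prefixed): 0x41.

code 0x41 (decimal 65)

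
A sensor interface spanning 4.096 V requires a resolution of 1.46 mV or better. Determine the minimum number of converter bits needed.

12 bits

Number of steps required ≥ 4.096 V / 1.46 mV = 2805.48.
Need 2^N ≥ 2805.48; 2^11 = 2048, 2^12 = 4096.
Minimum N = 12.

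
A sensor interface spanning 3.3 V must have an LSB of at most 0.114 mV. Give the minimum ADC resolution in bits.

Number of steps required ≥ 3.3 V / 0.114 mV = 28947.37.
Need 2^N ≥ 28947.37; 2^14 = 16384, 2^15 = 32768.
Minimum N = 15.

15 bits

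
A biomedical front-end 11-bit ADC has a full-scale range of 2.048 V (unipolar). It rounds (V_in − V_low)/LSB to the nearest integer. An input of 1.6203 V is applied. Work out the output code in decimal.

With 2048 levels over 2.048 V, one step is 1.000 mV.
(V_in − V_low)/LSB = (1.6203 − 0) / 0.001 = 1620.300.
round(1620.300) = 1620.

code 1620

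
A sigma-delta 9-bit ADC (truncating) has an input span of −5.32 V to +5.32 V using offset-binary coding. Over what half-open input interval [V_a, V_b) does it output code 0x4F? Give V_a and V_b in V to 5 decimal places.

[-3.67828 V, -3.65750 V)

LSB = 10.64/2^9 = 20.781 mV.
Code 0x4F = 79 decimal.
V_a = V_low + 79·LSB = -3.67828 V; V_b = V_low + 80·LSB = -3.6575 V.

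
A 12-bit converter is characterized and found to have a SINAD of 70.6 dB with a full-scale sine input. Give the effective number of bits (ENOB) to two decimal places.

11.44 bits

ENOB = (SINAD − 1.76) / 6.02 = (70.6 − 1.76)/6.02 = 11.435.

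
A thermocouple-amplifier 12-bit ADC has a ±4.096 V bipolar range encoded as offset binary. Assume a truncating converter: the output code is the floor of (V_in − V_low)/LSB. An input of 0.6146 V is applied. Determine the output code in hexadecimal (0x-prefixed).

Full-scale span = 8.192 V; LSB = 8.192/2^12 = 2.000 mV.
Input sits at 2355.300 steps above V_low.
Floor → code 2355.
In hexadecimal (0x-prefixed): 0x933.

code 0x933 (decimal 2355)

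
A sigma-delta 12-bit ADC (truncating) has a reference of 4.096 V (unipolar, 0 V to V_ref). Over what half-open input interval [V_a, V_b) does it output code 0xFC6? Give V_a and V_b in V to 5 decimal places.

[4.03800 V, 4.03900 V)

LSB = 4.096/2^12 = 1.000 mV.
Code 0xFC6 = 4038 decimal.
V_a = V_low + 4038·LSB = 4.038 V; V_b = V_low + 4039·LSB = 4.039 V.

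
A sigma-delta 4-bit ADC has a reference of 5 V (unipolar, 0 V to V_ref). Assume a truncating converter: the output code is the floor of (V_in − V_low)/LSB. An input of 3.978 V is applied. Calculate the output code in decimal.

code 12

Full-scale span = 5 V; LSB = 5/2^4 = 312.500 mV.
(V_in − V_low)/LSB = (3.978 − 0) / 0.3125 = 12.730.
So the output code is 12.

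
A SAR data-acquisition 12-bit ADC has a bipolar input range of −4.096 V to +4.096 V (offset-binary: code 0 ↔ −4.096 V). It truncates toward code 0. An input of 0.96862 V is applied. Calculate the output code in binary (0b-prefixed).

code 0b100111100100 (decimal 2532)

With 4096 levels over 8.192 V, one step is 2.000 mV.
(V_in − V_low)/LSB = (0.96862 − (−4.096)) / 0.002 = 2532.310.
Floor → code 2532.
In binary (0b-prefixed): 0b100111100100.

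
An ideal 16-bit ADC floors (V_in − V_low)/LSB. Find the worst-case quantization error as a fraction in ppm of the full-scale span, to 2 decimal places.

Truncating → worst-case error = 1 LSB = V_FS/2^16, so 1e+06/65536 = 15.2588 ppm of full scale.

15.26 ppm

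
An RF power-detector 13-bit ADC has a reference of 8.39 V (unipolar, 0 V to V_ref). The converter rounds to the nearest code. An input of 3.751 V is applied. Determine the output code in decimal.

Full-scale span = 8.39 V; LSB = 8.39/2^13 = 1.024 mV.
Input sits at 3662.478 steps above V_low.
round(3662.478) = 3662.

code 3662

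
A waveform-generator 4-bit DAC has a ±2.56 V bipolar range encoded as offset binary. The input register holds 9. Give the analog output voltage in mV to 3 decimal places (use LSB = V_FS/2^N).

LSB = 5.12 V / 2^4 = 320.000 mV.
V_out = (−2.56) + 9 × 0.32 V = 0.32 V.
= 320.000 mV.

320.000 mV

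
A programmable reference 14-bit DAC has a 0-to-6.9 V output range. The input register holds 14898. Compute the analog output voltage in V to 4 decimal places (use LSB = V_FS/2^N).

LSB = 6.9 V / 2^14 = 421.14 µV.
V_out = 0 + 14898 × 0.000421143 V = 6.27418 V.

6.2742 V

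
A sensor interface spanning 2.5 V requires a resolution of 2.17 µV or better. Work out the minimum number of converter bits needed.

21 bits

Number of steps required ≥ 2.5 V / 2.17 µV = 1152073.73.
Need 2^N ≥ 1152073.73; 2^20 = 1048576, 2^21 = 2097152.
Minimum N = 21.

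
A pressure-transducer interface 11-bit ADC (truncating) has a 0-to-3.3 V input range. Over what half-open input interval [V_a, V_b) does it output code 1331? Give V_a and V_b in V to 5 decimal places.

[2.14468 V, 2.14629 V)

LSB = 3.3/2^11 = 1.611 mV.
V_a = V_low + 1331·LSB = 2.14468 V; V_b = V_low + 1332·LSB = 2.14629 V.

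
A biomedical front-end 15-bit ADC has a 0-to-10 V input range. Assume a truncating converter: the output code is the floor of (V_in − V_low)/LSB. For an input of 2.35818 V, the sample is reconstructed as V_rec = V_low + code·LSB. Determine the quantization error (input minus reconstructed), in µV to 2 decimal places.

LSB = 10/2^15 = 305.18 µV.
(V_in − V_low)/LSB = (2.35818 − 0)/0.000305176 = 7727.2842 → code 7727 (floor).
Code 7727 maps back to 0 + 7727×0.000305176 V = 2.3580933 V.
V_in − V_rec = 8.67383e-05 V = 86.74 µV.

86.74 µV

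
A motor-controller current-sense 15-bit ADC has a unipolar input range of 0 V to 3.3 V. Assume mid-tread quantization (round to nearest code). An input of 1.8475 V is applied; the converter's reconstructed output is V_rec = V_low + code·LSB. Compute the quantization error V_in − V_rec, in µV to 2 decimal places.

11.60 µV

Step size: 3.3 V ÷ 2^15 = 100.71 µV.
Scaled input = 18345.1152 LSBs, so code = 18345.
Reconstructed: 1.8474884 V.
V_in − V_rec = 1.15967e-05 V = 11.60 µV.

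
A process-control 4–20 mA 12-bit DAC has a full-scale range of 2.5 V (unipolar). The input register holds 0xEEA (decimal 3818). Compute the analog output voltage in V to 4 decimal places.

2.3303 V

LSB = 2.5 V / 2^12 = 0.610 mV.
Code 0xEEA = 3818 decimal.
V_out = 0 + 3818 × 0.000610352 V = 2.33032 V.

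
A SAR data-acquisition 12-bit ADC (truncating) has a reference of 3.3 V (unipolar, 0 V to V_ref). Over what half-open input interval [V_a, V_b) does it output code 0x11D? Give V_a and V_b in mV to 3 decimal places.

[229.614 mV, 230.420 mV)

LSB = 3.3/2^12 = 0.806 mV.
Code 0x11D = 285 decimal.
V_a = V_low + 285·LSB = 0.229614 V; V_b = V_low + 286·LSB = 0.23042 V.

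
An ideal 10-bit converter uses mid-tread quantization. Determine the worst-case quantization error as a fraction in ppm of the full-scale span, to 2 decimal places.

488.28 ppm

Rounding → worst-case error = ½ LSB = V_FS/2^11, so 1e+06/2048 = 488.281 ppm of full scale.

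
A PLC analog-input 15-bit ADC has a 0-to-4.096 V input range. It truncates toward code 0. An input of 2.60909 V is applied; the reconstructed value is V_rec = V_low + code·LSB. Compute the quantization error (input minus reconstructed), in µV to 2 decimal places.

LSB = 4.096/2^15 = 125.00 µV.
(V_in − V_low)/LSB = (2.60909 − 0)/0.000125 = 20872.7200 → code 20872 (floor).
Code 20872 maps back to 0 + 20872×0.000125 V = 2.609 V.
Difference: 9e-05 V → 90.00 µV.

90.00 µV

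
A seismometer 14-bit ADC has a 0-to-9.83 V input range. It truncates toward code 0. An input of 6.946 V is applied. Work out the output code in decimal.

With 16384 levels over 9.83 V, one step is 0.600 mV.
(V_in − V_low)/LSB = (6.946 − 0) / 0.000599976 = 11577.138.
⌊·⌋(11577.138) = 11577.

code 11577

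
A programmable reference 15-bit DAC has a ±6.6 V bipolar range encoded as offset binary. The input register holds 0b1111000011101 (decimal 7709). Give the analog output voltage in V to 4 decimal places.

LSB = 13.2 V / 2^15 = 402.83 µV.
Code 0b1111000011101 = 7709 decimal.
V_out = (−6.6) + 7709 × 0.000402832 V = -3.49457 V.

-3.4946 V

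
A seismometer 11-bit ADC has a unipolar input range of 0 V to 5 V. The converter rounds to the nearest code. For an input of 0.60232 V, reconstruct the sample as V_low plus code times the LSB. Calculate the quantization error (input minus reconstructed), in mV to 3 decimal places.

-0.707 mV

LSB = 5/2^11 = 2.441 mV.
(V_in − V_low)/LSB = (0.60232 − 0)/0.00244141 = 246.7103 → code 247 (round).
V_rec = 0 + 247·0.00244141 = 0.60302734 V.
Difference: -0.000707344 V → -0.707 mV.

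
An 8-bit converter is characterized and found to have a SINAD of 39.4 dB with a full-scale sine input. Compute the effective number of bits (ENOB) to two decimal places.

6.25 bits

ENOB = (SINAD − 1.76) / 6.02 = (39.4 − 1.76)/6.02 = 6.252.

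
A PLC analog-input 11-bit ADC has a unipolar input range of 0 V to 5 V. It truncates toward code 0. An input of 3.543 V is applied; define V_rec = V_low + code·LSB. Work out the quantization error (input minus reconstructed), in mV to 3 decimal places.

0.520 mV

LSB = 5/2^11 = 2.441 mV.
(V_in − V_low)/LSB = (3.543 − 0)/0.00244141 = 1451.2128 → code 1451 (floor).
Code 1451 maps back to 0 + 1451×0.00244141 V = 3.5424805 V.
Difference: 0.000519531 V → 0.520 mV.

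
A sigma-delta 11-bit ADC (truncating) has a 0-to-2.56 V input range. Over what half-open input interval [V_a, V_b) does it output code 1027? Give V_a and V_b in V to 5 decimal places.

[1.28375 V, 1.28500 V)

LSB = 2.56/2^11 = 1.250 mV.
V_a = V_low + 1027·LSB = 1.28375 V; V_b = V_low + 1028·LSB = 1.285 V.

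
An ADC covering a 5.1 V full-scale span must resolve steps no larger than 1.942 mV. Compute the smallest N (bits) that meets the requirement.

12 bits

Number of steps required ≥ 5.1 V / 1.942 mV = 2626.16.
Need 2^N ≥ 2626.16; 2^11 = 2048, 2^12 = 4096.
Minimum N = 12.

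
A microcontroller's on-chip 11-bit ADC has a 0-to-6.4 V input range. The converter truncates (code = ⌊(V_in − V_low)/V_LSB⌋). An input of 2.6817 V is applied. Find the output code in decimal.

With 2048 levels over 6.4 V, one step is 3.125 mV.
(V_in − V_low)/LSB = (2.6817 − 0) / 0.003125 = 858.144.
So the output code is 858.

code 858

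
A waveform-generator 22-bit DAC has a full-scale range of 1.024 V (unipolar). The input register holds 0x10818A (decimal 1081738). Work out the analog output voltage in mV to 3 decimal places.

LSB = 1.024 V / 2^22 = 0.24 µV.
Code 0x10818A = 1081738 decimal.
V_out = 0 + 1081738 × 2.44141e-07 V = 0.264096 V.
= 264.096 mV.

264.096 mV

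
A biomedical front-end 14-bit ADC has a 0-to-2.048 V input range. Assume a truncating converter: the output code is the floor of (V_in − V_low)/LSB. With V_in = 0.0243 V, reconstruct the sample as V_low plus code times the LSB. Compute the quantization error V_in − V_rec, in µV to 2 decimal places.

Step size: 2.048 V ÷ 2^14 = 125.00 µV.
Scaled input = 194.4000 LSBs, so code = 194.
V_rec = 0 + 194·0.000125 = 0.02425 V.
Error = 0.0243 − 0.02425 = 5e-05 V = 50.00 µV.

50.00 µV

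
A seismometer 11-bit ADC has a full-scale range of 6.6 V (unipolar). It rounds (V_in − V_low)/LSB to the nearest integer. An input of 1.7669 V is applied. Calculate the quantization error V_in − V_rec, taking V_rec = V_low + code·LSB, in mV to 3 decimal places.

0.884 mV

Step size: 6.6 V ÷ 2^11 = 3.223 mV.
(V_in − V_low)/LSB = (1.7669 − 0)/0.00322266 = 548.2744 → code 548 (round).
V_rec = 0 + 548·0.00322266 = 1.7660156 V.
V_in − V_rec = 0.000884375 V = 0.884 mV.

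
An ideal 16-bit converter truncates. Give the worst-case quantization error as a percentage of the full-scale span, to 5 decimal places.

0.00153 %

Truncating → worst-case error = 1 LSB = V_FS/2^16, so 100/65536 = 0.00152588 % of full scale.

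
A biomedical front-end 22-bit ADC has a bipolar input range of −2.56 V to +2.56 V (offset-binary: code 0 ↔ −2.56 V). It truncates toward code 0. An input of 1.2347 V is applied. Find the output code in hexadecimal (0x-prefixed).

LSB = 5.12 V / 4194304 = 1.22 µV.
(V_in − V_low)/LSB = (1.2347 − (−2.56)) / 1.2207e-06 = 3108618.240.
Floor → code 3108618.
In hexadecimal (0x-prefixed): 0x2F6F0A.

code 0x2F6F0A (decimal 3108618)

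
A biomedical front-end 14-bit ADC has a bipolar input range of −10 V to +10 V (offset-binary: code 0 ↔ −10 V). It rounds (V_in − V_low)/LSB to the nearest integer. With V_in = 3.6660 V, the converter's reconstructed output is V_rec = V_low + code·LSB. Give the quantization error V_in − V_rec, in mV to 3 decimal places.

0.229 mV

LSB = 20/2^14 = 1.221 mV.
(3.6660 − (−10))/0.0012207 = 11195.1872; round gives code 11195.
Reconstructed: 3.6657715 V.
V_in − V_rec = 0.000228516 V = 0.229 mV.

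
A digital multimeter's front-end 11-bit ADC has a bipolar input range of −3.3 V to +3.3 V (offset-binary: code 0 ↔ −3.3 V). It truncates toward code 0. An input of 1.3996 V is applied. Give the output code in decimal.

code 1458

With 2048 levels over 6.6 V, one step is 3.223 mV.
Input sits at 1458.300 steps above V_low.
Floor → code 1458.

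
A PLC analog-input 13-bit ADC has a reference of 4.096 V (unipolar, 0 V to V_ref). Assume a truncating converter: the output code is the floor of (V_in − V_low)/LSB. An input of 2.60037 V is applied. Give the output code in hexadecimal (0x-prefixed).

LSB = 4.096 V / 8192 = 0.500 mV.
(2.60037 − 0) / 0.0005 = 5200.740 LSBs.
Floor → code 5200.
In hexadecimal (0x-prefixed): 0x1450.

code 0x1450 (decimal 5200)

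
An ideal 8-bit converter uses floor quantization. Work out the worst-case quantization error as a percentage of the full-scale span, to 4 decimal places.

0.3906 %

Truncating → worst-case error = 1 LSB = V_FS/2^8, so 100/256 = 0.390625 % of full scale.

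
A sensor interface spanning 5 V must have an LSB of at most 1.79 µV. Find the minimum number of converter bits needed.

Number of steps required ≥ 5 V / 1.79 µV = 2793296.09.
Need 2^N ≥ 2793296.09; 2^21 = 2097152, 2^22 = 4194304.
Minimum N = 22.

22 bits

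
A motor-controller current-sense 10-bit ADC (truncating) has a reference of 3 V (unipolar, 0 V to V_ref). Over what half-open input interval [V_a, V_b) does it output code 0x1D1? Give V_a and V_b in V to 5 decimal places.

LSB = 3/2^10 = 2.930 mV.
Code 0x1D1 = 465 decimal.
V_a = V_low + 465·LSB = 1.3623 V; V_b = V_low + 466·LSB = 1.36523 V.

[1.36230 V, 1.36523 V)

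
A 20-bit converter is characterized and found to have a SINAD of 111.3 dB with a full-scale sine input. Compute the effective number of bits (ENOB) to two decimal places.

ENOB = (SINAD − 1.76) / 6.02 = (111.3 − 1.76)/6.02 = 18.196.

18.20 bits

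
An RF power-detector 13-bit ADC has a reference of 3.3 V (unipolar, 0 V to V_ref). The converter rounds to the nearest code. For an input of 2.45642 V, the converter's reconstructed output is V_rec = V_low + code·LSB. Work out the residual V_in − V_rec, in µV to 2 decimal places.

LSB = 3.3/2^13 = 402.83 µV.
Scaled input = 6097.8766 LSBs, so code = 6098.
Reconstructed: 2.4564697 V.
Error = 2.45642 − 2.4564697 = -4.97266e-05 V = -49.73 µV.

-49.73 µV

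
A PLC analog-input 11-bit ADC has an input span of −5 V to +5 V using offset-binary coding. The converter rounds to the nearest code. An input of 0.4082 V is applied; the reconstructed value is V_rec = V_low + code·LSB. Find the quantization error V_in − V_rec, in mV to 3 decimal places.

-1.956 mV

LSB = 10/2^11 = 4.883 mV.
(0.4082 − (−5))/0.00488281 = 1107.5994; round gives code 1108.
Code 1108 maps back to (−5) + 1108×0.00488281 V = 0.41015625 V.
V_in − V_rec = -0.00195625 V = -1.956 mV.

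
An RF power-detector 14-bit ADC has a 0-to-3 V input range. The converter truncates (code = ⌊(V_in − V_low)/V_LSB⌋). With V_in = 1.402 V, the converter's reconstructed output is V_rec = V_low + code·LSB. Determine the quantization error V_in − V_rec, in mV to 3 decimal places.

0.145 mV

LSB = 3/2^14 = 183.11 µV.
(V_in − V_low)/LSB = (1.402 − 0)/0.000183105 = 7656.7893 → code 7656 (floor).
Reconstructed: 1.4018555 V.
Error = 1.402 − 1.4018555 = 0.000144531 V = 0.145 mV.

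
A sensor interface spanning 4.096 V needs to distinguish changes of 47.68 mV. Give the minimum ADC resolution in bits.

Number of steps required ≥ 4.096 V / 47.68 mV = 85.91.
Need 2^N ≥ 85.91; 2^6 = 64, 2^7 = 128.
Minimum N = 7.

7 bits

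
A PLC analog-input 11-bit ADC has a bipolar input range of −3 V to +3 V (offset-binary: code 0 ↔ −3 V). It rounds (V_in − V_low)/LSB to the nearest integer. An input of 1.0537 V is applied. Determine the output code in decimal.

code 1384

Full-scale span = 6 V; LSB = 6/2^11 = 2.930 mV.
Input sits at 1383.663 steps above V_low.
round(1383.663) = 1384.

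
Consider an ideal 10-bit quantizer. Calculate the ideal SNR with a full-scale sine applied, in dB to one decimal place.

SNR ≈ 6.02·N + 1.76 dB = 6.02·10 + 1.76 = 61.96 dB.

62.0 dB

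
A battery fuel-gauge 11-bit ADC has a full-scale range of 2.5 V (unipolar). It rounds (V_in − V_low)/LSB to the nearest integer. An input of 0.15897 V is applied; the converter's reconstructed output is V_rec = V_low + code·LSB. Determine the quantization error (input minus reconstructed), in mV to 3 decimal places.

LSB = 2.5/2^11 = 1.221 mV.
Scaled input = 130.2282 LSBs, so code = 130.
Reconstructed: 0.15869141 V.
V_in − V_rec = 0.000278594 V = 0.279 mV.

0.279 mV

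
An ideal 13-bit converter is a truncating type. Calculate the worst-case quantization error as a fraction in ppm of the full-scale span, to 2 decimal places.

Truncating → worst-case error = 1 LSB = V_FS/2^13, so 1e+06/8192 = 122.07 ppm of full scale.

122.07 ppm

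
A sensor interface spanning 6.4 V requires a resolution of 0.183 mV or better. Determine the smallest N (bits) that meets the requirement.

Number of steps required ≥ 6.4 V / 0.183 mV = 34972.68.
Need 2^N ≥ 34972.68; 2^15 = 32768, 2^16 = 65536.
Minimum N = 16.

16 bits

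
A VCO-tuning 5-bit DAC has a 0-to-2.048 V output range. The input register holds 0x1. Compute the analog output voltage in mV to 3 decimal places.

LSB = 2.048 V / 2^5 = 64.000 mV.
Code 0x1 = 1 decimal.
V_out = 0 + 1 × 0.064 V = 0.064 V.
= 64.000 mV.

64.000 mV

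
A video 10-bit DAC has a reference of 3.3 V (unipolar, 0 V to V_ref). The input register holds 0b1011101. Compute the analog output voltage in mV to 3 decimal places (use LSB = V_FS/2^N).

299.707 mV

LSB = 3.3 V / 2^10 = 3.223 mV.
Code 0b1011101 = 93 decimal.
V_out = 0 + 93 × 0.00322266 V = 0.299707 V.
= 299.707 mV.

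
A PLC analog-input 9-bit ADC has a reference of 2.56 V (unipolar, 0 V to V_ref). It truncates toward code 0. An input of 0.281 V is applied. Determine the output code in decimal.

code 56

Full-scale span = 2.56 V; LSB = 2.56/2^9 = 5.000 mV.
(0.281 − 0) / 0.005 = 56.200 LSBs.
Floor → code 56.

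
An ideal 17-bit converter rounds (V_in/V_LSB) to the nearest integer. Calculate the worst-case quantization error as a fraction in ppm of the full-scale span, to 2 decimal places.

3.81 ppm

Rounding → worst-case error = ½ LSB = V_FS/2^18, so 1e+06/262144 = 3.8147 ppm of full scale.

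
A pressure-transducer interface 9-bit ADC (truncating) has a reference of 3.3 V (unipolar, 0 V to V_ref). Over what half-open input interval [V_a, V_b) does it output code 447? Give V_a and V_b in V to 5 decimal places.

LSB = 3.3/2^9 = 6.445 mV.
V_a = V_low + 447·LSB = 2.88105 V; V_b = V_low + 448·LSB = 2.8875 V.

[2.88105 V, 2.88750 V)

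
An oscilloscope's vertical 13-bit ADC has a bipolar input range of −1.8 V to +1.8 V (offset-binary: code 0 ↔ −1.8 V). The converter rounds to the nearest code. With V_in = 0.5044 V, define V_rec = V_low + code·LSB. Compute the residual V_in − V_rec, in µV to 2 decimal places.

One LSB is 3.6 V / 8192 = 439.45 µV.
(0.5044 − (−1.8))/0.000439453 = 5243.7902; round gives code 5244.
Code 5244 maps back to (−1.8) + 5244×0.000439453 V = 0.50449219 V.
Error = 0.5044 − 0.50449219 = -9.21875e-05 V = -92.19 µV.

-92.19 µV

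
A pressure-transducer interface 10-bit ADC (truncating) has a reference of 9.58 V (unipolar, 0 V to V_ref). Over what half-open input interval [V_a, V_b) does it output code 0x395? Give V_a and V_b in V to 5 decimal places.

LSB = 9.58/2^10 = 9.355 mV.
Code 0x395 = 917 decimal.
V_a = V_low + 917·LSB = 8.57896 V; V_b = V_low + 918·LSB = 8.58832 V.

[8.57896 V, 8.58832 V)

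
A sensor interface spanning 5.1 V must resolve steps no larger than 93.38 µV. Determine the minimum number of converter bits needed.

Number of steps required ≥ 5.1 V / 93.38 µV = 54615.55.
Need 2^N ≥ 54615.55; 2^15 = 32768, 2^16 = 65536.
Minimum N = 16.

16 bits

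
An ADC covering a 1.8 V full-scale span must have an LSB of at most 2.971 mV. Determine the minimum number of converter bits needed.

Number of steps required ≥ 1.8 V / 2.971 mV = 605.86.
Need 2^N ≥ 605.86; 2^9 = 512, 2^10 = 1024.
Minimum N = 10.

10 bits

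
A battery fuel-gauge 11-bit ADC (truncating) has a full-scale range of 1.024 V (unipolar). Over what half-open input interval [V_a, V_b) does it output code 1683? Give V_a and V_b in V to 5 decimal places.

LSB = 1.024/2^11 = 0.500 mV.
V_a = V_low + 1683·LSB = 0.8415 V; V_b = V_low + 1684·LSB = 0.842 V.

[0.84150 V, 0.84200 V)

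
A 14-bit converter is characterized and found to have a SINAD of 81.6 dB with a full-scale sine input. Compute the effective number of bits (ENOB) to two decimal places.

13.26 bits

ENOB = (SINAD − 1.76) / 6.02 = (81.6 − 1.76)/6.02 = 13.262.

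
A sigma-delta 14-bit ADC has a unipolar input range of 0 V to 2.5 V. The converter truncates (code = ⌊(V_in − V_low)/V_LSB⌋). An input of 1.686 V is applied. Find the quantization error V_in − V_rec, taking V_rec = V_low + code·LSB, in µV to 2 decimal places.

56.40 µV

One LSB is 2.5 V / 16384 = 152.59 µV.
Scaled input = 11049.3696 LSBs, so code = 11049.
Reconstructed: 1.6859436 V.
Difference: 5.63965e-05 V → 56.40 µV.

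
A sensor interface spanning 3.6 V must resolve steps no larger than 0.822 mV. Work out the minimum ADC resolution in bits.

Number of steps required ≥ 3.6 V / 0.822 mV = 4379.56.
Need 2^N ≥ 4379.56; 2^12 = 4096, 2^13 = 8192.
Minimum N = 13.

13 bits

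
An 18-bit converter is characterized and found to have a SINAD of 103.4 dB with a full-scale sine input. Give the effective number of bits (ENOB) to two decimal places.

16.88 bits

ENOB = (SINAD − 1.76) / 6.02 = (103.4 − 1.76)/6.02 = 16.884.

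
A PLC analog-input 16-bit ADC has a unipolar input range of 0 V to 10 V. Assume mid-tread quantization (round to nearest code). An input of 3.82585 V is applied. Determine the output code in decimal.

code 25073

Full-scale span = 10 V; LSB = 10/2^16 = 152.59 µV.
(V_in − V_low)/LSB = (3.82585 − 0) / 0.000152588 = 25073.091.
So the output code is 25073.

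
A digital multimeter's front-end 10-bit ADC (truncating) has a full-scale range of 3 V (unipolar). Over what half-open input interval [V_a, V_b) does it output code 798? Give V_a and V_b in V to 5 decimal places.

LSB = 3/2^10 = 2.930 mV.
V_a = V_low + 798·LSB = 2.33789 V; V_b = V_low + 799·LSB = 2.34082 V.

[2.33789 V, 2.34082 V)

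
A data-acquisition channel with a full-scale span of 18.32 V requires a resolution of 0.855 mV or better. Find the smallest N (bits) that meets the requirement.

15 bits

Number of steps required ≥ 18.32 V / 0.855 mV = 21426.90.
Need 2^N ≥ 21426.90; 2^14 = 16384, 2^15 = 32768.
Minimum N = 15.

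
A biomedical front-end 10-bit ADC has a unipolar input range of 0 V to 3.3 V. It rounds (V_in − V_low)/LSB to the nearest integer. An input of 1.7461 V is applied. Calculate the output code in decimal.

code 542

With 1024 levels over 3.3 V, one step is 3.223 mV.
(V_in − V_low)/LSB = (1.7461 − 0) / 0.00322266 = 541.820.
Round → code 542.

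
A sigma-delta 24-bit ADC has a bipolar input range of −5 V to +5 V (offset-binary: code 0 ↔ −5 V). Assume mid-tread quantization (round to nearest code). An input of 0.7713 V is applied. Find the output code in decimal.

code 9682635

Full-scale span = 10 V; LSB = 10/2^24 = 0.60 µV.
(0.7713 − (−5)) / 5.96046e-07 = 9682634.670 LSBs.
Round → code 9682635.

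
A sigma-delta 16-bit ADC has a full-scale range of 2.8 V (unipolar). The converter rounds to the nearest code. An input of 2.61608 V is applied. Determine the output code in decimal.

code 61231

With 65536 levels over 2.8 V, one step is 42.72 µV.
(2.61608 − 0) / 4.27246e-05 = 61231.221 LSBs.
round(61231.221) = 61231.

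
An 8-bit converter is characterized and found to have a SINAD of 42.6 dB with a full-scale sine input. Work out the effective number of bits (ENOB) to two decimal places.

ENOB = (SINAD − 1.76) / 6.02 = (42.6 − 1.76)/6.02 = 6.784.

6.78 bits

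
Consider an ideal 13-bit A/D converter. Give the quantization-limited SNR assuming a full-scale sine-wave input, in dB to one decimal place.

80.0 dB

SNR ≈ 6.02·N + 1.76 dB = 6.02·13 + 1.76 = 80.02 dB.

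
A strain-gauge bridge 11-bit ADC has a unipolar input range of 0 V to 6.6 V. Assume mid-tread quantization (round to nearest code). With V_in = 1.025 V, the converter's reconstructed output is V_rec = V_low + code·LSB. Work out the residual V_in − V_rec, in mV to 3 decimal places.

0.195 mV

One LSB is 6.6 V / 2048 = 3.223 mV.
Scaled input = 318.0606 LSBs, so code = 318.
Reconstructed: 1.0248047 V.
Difference: 0.000195313 V → 0.195 mV.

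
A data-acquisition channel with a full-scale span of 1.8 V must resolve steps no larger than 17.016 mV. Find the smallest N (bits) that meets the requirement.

Number of steps required ≥ 1.8 V / 17.016 mV = 105.78.
Need 2^N ≥ 105.78; 2^6 = 64, 2^7 = 128.
Minimum N = 7.

7 bits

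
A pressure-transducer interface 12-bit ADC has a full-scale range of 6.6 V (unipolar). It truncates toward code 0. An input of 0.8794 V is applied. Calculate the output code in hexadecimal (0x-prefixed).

code 0x221 (decimal 545)

LSB = 6.6 V / 4096 = 1.611 mV.
Input sits at 545.761 steps above V_low.
Floor → code 545.
In hexadecimal (0x-prefixed): 0x221.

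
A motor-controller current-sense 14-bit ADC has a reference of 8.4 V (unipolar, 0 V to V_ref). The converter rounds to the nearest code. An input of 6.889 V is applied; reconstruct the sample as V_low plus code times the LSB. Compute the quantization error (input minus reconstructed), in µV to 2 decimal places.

-86.91 µV

Step size: 8.4 V ÷ 2^14 = 0.513 mV.
(V_in − V_low)/LSB = (6.889 − 0)/0.000512695 = 13436.8305 → code 13437 (round).
V_rec = 0 + 13437·0.000512695 = 6.8890869 V.
V_in − V_rec = -8.69141e-05 V = -86.91 µV.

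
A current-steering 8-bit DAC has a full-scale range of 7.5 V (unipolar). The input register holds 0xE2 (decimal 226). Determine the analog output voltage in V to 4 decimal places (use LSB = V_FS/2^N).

LSB = 7.5 V / 2^8 = 29.297 mV.
Code 0xE2 = 226 decimal.
V_out = 0 + 226 × 0.0292969 V = 6.62109 V.

6.6211 V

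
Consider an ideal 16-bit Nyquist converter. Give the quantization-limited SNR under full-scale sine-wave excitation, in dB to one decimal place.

98.1 dB

SNR ≈ 6.02·N + 1.76 dB = 6.02·16 + 1.76 = 98.08 dB.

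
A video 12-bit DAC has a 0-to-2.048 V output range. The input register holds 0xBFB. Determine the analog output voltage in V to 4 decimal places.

1.5335 V

LSB = 2.048 V / 2^12 = 0.500 mV.
Code 0xBFB = 3067 decimal.
V_out = 0 + 3067 × 0.0005 V = 1.5335 V.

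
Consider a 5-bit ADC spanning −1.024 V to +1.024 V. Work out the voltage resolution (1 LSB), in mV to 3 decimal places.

64.000 mV

Full-scale span = 2.048 V.
LSB = 2.048 / 2^5 = 2.048 / 32 = 0.064 V = 64.000 mV.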